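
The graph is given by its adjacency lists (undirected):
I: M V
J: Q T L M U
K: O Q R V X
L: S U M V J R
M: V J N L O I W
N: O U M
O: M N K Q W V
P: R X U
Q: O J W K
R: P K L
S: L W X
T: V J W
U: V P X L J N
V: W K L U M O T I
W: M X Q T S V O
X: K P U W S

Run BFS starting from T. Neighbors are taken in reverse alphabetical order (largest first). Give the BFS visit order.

Visit T; enqueue W, V, J → queue [W, V, J]
Visit W; enqueue X, S, Q, O, M → queue [V, J, X, S, Q, O, M]
Visit V; enqueue U, L, K, I → queue [J, X, S, Q, O, M, U, L, K, I]
Visit J → queue [X, S, Q, O, M, U, L, K, I]
Visit X; enqueue P → queue [S, Q, O, M, U, L, K, I, P]
Visit S → queue [Q, O, M, U, L, K, I, P]
Visit Q → queue [O, M, U, L, K, I, P]
Visit O; enqueue N → queue [M, U, L, K, I, P, N]
Visit M → queue [U, L, K, I, P, N]
Visit U → queue [L, K, I, P, N]
Visit L; enqueue R → queue [K, I, P, N, R]
Visit K → queue [I, P, N, R]
Visit I → queue [P, N, R]
Visit P → queue [N, R]
Visit N → queue [R]
Visit R → queue []

T W V J X S Q O M U L K I P N R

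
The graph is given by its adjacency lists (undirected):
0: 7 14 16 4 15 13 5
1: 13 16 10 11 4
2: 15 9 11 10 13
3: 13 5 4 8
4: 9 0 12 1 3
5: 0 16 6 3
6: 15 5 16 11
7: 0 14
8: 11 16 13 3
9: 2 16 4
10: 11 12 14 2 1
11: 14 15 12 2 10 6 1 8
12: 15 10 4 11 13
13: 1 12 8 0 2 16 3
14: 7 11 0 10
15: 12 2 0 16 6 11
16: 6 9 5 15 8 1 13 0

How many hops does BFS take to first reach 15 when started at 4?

2

Level 0: 4
Level 1: 0, 1, 3, 9, 12
Level 2: 2, 5, 7, 8, 10, 11, 13, 14, 15, 16
Level 3: 6
15 first appears at level 2.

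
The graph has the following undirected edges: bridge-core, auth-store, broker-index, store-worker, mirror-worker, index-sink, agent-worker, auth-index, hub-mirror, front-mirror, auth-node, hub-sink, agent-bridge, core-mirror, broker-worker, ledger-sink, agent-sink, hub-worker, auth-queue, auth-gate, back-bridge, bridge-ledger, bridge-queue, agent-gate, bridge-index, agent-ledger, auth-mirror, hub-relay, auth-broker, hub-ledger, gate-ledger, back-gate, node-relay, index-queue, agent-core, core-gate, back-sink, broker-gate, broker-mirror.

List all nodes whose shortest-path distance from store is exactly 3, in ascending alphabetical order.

back, bridge, core, front, ledger, relay, sink

Level 0: store
Level 1: auth, worker
Level 2: agent, broker, gate, hub, index, mirror, node, queue
Level 3: back, bridge, core, front, ledger, relay, sink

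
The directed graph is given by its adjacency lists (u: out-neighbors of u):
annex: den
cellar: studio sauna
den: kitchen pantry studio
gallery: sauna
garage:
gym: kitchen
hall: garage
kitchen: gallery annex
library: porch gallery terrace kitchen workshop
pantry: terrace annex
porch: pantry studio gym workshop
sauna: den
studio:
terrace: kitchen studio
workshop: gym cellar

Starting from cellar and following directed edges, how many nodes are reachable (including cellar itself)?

9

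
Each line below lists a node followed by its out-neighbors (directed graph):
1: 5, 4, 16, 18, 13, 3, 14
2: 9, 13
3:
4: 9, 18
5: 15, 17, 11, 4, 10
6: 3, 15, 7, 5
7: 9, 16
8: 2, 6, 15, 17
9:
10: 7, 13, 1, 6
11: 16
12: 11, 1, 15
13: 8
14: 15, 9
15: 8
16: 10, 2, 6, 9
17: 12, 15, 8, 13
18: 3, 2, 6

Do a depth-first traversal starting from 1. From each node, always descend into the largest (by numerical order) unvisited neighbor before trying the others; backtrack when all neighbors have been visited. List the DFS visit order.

Visit 1
1 → 18
18 → 6
6 → 15
15 → 8
8 → 17
17 → 13
17 → 12
12 → 11
11 → 16
16 → 10
10 → 7
7 → 9
16 → 2
6 → 5
5 → 4
6 → 3
1 → 14

1, 18, 6, 15, 8, 17, 13, 12, 11, 16, 10, 7, 9, 2, 5, 4, 3, 14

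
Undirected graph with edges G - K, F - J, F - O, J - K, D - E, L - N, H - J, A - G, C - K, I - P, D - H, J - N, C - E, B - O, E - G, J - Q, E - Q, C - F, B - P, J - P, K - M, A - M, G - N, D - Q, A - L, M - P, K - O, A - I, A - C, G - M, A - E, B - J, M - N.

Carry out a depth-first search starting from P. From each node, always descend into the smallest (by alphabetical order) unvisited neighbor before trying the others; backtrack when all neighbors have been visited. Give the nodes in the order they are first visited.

Visit P
P → B
B → J
J → F
F → C
C → A
A → E
E → D
D → H
D → Q
E → G
G → K
K → M
M → N
N → L
K → O
A → I

P B J F C A E D H Q G K M N L O I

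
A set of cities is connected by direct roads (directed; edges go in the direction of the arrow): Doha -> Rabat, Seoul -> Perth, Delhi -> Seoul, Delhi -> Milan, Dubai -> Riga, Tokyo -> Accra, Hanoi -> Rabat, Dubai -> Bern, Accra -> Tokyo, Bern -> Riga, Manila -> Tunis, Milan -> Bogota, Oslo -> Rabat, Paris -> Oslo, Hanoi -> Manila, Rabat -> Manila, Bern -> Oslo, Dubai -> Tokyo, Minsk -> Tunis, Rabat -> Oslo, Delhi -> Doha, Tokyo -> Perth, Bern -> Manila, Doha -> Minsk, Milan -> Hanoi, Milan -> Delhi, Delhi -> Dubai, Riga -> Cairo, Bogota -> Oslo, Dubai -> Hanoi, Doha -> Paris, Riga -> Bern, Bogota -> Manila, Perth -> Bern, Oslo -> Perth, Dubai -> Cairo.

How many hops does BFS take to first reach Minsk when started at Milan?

3

Level 0: Milan
Level 1: Bogota, Delhi, Hanoi
Level 2: Doha, Dubai, Manila, Oslo, Rabat, Seoul
Level 3: Bern, Cairo, Minsk, Paris, Perth, Riga, Tokyo, Tunis
Level 4: Accra
Minsk first appears at level 3.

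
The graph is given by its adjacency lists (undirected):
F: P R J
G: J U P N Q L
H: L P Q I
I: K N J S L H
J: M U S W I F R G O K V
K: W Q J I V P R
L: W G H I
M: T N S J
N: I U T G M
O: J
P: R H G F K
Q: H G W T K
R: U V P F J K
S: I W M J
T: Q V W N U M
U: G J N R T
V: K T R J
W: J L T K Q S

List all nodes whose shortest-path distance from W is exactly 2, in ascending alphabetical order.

Level 0: W
Level 1: J, K, L, Q, S, T
Level 2: F, G, H, I, M, N, O, P, R, U, V

F, G, H, I, M, N, O, P, R, U, V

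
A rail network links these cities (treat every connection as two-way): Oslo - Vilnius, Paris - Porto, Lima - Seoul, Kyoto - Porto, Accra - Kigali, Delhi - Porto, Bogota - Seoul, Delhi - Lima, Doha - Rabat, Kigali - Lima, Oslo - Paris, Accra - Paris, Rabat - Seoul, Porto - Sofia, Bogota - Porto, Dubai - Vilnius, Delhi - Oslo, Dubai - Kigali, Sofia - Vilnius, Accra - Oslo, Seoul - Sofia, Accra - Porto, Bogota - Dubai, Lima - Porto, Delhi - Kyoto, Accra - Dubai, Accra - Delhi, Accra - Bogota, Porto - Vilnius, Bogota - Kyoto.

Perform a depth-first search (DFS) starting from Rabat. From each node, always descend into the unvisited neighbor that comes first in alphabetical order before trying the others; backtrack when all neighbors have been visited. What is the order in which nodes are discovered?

Rabat, Doha, Seoul, Bogota, Accra, Delhi, Kyoto, Porto, Lima, Kigali, Dubai, Vilnius, Oslo, Paris, Sofia

Visit Rabat
Rabat → Doha
Rabat → Seoul
Seoul → Bogota
Bogota → Accra
Accra → Delhi
Delhi → Kyoto
Kyoto → Porto
Porto → Lima
Lima → Kigali
Kigali → Dubai
Dubai → Vilnius
Vilnius → Oslo
Oslo → Paris
Vilnius → Sofia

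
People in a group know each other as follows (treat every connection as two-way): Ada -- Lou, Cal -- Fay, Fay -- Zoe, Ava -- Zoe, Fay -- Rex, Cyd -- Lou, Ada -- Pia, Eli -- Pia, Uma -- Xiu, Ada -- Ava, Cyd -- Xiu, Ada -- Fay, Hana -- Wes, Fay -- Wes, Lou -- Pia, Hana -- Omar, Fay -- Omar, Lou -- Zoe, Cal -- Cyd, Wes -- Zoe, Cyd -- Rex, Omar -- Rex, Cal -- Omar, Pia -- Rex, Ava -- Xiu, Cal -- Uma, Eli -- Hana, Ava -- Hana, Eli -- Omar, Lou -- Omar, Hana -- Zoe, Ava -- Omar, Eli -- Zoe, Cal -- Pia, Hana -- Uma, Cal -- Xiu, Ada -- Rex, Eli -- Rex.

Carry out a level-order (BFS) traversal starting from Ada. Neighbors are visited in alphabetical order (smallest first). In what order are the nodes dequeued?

Ada, Ava, Fay, Lou, Pia, Rex, Hana, Omar, Xiu, Zoe, Cal, Wes, Cyd, Eli, Uma

Visit Ada; enqueue Ava, Fay, Lou, Pia, Rex → queue [Ava, Fay, Lou, Pia, Rex]
Visit Ava; enqueue Hana, Omar, Xiu, Zoe → queue [Fay, Lou, Pia, Rex, Hana, Omar, Xiu, Zoe]
Visit Fay; enqueue Cal, Wes → queue [Lou, Pia, Rex, Hana, Omar, Xiu, Zoe, Cal, Wes]
Visit Lou; enqueue Cyd → queue [Pia, Rex, Hana, Omar, Xiu, Zoe, Cal, Wes, Cyd]
Visit Pia; enqueue Eli → queue [Rex, Hana, Omar, Xiu, Zoe, Cal, Wes, Cyd, Eli]
Visit Rex → queue [Hana, Omar, Xiu, Zoe, Cal, Wes, Cyd, Eli]
Visit Hana; enqueue Uma → queue [Omar, Xiu, Zoe, Cal, Wes, Cyd, Eli, Uma]
Visit Omar → queue [Xiu, Zoe, Cal, Wes, Cyd, Eli, Uma]
Visit Xiu → queue [Zoe, Cal, Wes, Cyd, Eli, Uma]
Visit Zoe → queue [Cal, Wes, Cyd, Eli, Uma]
Visit Cal → queue [Wes, Cyd, Eli, Uma]
Visit Wes → queue [Cyd, Eli, Uma]
Visit Cyd → queue [Eli, Uma]
Visit Eli → queue [Uma]
Visit Uma → queue []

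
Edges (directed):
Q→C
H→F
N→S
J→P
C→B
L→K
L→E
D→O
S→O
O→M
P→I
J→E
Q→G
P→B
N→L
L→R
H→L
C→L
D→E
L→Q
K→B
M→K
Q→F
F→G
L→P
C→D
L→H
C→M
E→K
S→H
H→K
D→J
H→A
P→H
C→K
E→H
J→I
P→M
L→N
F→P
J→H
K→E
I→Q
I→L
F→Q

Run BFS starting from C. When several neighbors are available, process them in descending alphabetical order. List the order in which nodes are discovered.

Visit C; enqueue M, L, K, D, B → queue [M, L, K, D, B]
Visit M → queue [L, K, D, B]
Visit L; enqueue R, Q, P, N, H, E → queue [K, D, B, R, Q, P, N, H, E]
Visit K → queue [D, B, R, Q, P, N, H, E]
Visit D; enqueue O, J → queue [B, R, Q, P, N, H, E, O, J]
Visit B → queue [R, Q, P, N, H, E, O, J]
Visit R → queue [Q, P, N, H, E, O, J]
Visit Q; enqueue G, F → queue [P, N, H, E, O, J, G, F]
Visit P; enqueue I → queue [N, H, E, O, J, G, F, I]
Visit N; enqueue S → queue [H, E, O, J, G, F, I, S]
Visit H; enqueue A → queue [E, O, J, G, F, I, S, A]
Visit E → queue [O, J, G, F, I, S, A]
Visit O → queue [J, G, F, I, S, A]
Visit J → queue [G, F, I, S, A]
Visit G → queue [F, I, S, A]
Visit F → queue [I, S, A]
Visit I → queue [S, A]
Visit S → queue [A]
Visit A → queue []

C, M, L, K, D, B, R, Q, P, N, H, E, O, J, G, F, I, S, A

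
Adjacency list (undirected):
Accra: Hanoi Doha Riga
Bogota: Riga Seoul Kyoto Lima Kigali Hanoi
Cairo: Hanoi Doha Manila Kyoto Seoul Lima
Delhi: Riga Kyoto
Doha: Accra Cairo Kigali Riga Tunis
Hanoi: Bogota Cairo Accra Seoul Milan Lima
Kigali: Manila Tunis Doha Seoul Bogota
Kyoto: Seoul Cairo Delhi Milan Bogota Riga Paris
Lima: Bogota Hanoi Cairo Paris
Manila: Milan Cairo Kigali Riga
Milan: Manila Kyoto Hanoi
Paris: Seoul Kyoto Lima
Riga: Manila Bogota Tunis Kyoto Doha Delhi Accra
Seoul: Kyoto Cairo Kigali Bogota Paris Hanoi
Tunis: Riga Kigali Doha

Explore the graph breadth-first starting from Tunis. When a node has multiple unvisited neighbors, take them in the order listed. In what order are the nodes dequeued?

Tunis, Riga, Kigali, Doha, Manila, Bogota, Kyoto, Delhi, Accra, Seoul, Cairo, Milan, Lima, Hanoi, Paris

Visit Tunis; enqueue Riga, Kigali, Doha → queue [Riga, Kigali, Doha]
Visit Riga; enqueue Manila, Bogota, Kyoto, Delhi, Accra → queue [Kigali, Doha, Manila, Bogota, Kyoto, Delhi, Accra]
Visit Kigali; enqueue Seoul → queue [Doha, Manila, Bogota, Kyoto, Delhi, Accra, Seoul]
Visit Doha; enqueue Cairo → queue [Manila, Bogota, Kyoto, Delhi, Accra, Seoul, Cairo]
Visit Manila; enqueue Milan → queue [Bogota, Kyoto, Delhi, Accra, Seoul, Cairo, Milan]
Visit Bogota; enqueue Lima, Hanoi → queue [Kyoto, Delhi, Accra, Seoul, Cairo, Milan, Lima, Hanoi]
Visit Kyoto; enqueue Paris → queue [Delhi, Accra, Seoul, Cairo, Milan, Lima, Hanoi, Paris]
Visit Delhi → queue [Accra, Seoul, Cairo, Milan, Lima, Hanoi, Paris]
Visit Accra → queue [Seoul, Cairo, Milan, Lima, Hanoi, Paris]
Visit Seoul → queue [Cairo, Milan, Lima, Hanoi, Paris]
Visit Cairo → queue [Milan, Lima, Hanoi, Paris]
Visit Milan → queue [Lima, Hanoi, Paris]
Visit Lima → queue [Hanoi, Paris]
Visit Hanoi → queue [Paris]
Visit Paris → queue []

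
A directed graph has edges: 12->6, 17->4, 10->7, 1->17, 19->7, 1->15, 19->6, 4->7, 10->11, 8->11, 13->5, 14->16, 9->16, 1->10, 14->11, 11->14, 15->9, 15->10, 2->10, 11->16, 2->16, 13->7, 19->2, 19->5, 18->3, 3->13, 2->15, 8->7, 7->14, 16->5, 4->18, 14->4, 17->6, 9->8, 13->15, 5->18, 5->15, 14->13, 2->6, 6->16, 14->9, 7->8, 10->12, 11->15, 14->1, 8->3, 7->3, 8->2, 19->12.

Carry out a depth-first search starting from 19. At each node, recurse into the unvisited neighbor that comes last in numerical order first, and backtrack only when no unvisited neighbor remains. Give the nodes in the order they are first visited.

Visit 19
19 → 12
12 → 6
6 → 16
16 → 5
5 → 18
18 → 3
3 → 13
13 → 15
15 → 10
10 → 11
11 → 14
14 → 9
9 → 8
8 → 7
8 → 2
14 → 4
14 → 1
1 → 17

19, 12, 6, 16, 5, 18, 3, 13, 15, 10, 11, 14, 9, 8, 7, 2, 4, 1, 17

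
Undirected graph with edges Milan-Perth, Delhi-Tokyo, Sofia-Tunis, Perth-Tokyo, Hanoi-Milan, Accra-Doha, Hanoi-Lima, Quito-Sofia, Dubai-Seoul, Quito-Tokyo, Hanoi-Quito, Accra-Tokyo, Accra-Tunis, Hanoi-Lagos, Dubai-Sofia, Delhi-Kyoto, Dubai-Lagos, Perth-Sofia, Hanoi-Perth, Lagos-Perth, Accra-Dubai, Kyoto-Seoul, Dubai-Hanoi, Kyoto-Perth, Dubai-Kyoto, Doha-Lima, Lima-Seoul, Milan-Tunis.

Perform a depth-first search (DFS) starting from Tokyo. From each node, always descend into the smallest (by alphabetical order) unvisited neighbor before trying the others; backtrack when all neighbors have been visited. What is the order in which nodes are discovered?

Tokyo -> Accra -> Doha -> Lima -> Hanoi -> Dubai -> Kyoto -> Delhi -> Perth -> Lagos -> Milan -> Tunis -> Sofia -> Quito -> Seoul

Visit Tokyo
Tokyo → Accra
Accra → Doha
Doha → Lima
Lima → Hanoi
Hanoi → Dubai
Dubai → Kyoto
Kyoto → Delhi
Kyoto → Perth
Perth → Lagos
Perth → Milan
Milan → Tunis
Tunis → Sofia
Sofia → Quito
Kyoto → Seoul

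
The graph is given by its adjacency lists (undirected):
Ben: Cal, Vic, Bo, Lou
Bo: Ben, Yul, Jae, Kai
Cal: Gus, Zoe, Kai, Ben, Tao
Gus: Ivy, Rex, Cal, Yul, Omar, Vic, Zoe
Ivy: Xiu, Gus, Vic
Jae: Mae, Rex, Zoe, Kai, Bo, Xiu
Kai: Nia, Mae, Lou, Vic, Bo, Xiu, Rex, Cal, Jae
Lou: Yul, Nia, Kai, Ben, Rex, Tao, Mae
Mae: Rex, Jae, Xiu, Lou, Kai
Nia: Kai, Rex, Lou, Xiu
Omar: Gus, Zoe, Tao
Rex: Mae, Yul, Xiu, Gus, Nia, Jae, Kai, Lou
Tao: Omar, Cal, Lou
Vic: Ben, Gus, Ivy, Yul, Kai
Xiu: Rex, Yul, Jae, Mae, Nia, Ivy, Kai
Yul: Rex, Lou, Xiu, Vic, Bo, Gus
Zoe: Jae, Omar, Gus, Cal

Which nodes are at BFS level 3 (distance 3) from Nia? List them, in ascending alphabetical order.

Level 0: Nia
Level 1: Kai, Lou, Rex, Xiu
Level 2: Ben, Bo, Cal, Gus, Ivy, Jae, Mae, Tao, Vic, Yul
Level 3: Omar, Zoe

Omar, Zoe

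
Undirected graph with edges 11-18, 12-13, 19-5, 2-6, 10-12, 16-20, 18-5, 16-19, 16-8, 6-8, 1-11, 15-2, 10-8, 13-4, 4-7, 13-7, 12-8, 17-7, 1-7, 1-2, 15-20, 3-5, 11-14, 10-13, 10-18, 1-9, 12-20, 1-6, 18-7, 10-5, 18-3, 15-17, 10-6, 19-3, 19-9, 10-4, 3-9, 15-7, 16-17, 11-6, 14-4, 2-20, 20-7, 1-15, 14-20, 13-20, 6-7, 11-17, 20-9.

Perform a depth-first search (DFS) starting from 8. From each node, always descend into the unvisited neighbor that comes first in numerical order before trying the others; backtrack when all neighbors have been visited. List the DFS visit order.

Visit 8
8 → 6
6 → 1
1 → 2
2 → 15
15 → 7
7 → 4
4 → 10
10 → 5
5 → 3
3 → 9
9 → 19
19 → 16
16 → 17
17 → 11
11 → 14
14 → 20
20 → 12
12 → 13
11 → 18

8 6 1 2 15 7 4 10 5 3 9 19 16 17 11 14 20 12 13 18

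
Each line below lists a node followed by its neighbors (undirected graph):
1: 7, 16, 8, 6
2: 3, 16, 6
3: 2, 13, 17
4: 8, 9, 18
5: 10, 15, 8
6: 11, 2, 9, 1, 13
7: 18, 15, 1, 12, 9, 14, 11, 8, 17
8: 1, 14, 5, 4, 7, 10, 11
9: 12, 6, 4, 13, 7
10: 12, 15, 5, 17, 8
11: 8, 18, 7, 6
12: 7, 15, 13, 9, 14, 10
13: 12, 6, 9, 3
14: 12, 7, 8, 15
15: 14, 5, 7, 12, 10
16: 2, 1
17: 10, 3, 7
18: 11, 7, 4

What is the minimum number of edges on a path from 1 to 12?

2

Level 0: 1
Level 1: 6, 7, 8, 16
Level 2: 2, 4, 5, 9, 10, 11, 12, 13, 14, 15, 17, 18
Level 3: 3
12 first appears at level 2.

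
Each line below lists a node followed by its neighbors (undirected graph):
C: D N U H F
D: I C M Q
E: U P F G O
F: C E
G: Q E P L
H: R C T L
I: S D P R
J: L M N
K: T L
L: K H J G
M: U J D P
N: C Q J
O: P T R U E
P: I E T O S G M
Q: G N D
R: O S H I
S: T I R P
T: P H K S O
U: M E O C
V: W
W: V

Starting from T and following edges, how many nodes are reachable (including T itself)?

BFS from T visits: T, S, P, O, K, H, R, I, M, G, E, U, L, C, D, J, Q, F, N
Reachable nodes: 19 of 21 total.

19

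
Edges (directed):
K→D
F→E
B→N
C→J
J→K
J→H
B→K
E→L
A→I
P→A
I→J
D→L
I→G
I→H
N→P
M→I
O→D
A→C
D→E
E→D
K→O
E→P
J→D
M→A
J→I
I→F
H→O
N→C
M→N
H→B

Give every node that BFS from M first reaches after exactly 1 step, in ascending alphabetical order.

Level 0: M
Level 1: A, I, N
Level 2: C, F, G, H, J, P
Level 3: B, D, E, K, O
Level 4: L

A, I, N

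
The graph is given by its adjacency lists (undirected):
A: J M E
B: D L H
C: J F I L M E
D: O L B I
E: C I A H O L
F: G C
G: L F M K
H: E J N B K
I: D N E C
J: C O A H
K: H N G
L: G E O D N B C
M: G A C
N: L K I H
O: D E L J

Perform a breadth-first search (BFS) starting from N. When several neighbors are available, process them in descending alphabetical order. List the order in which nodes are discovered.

Visit N; enqueue L, K, I, H → queue [L, K, I, H]
Visit L; enqueue O, G, E, D, C, B → queue [K, I, H, O, G, E, D, C, B]
Visit K → queue [I, H, O, G, E, D, C, B]
Visit I → queue [H, O, G, E, D, C, B]
Visit H; enqueue J → queue [O, G, E, D, C, B, J]
Visit O → queue [G, E, D, C, B, J]
Visit G; enqueue M, F → queue [E, D, C, B, J, M, F]
Visit E; enqueue A → queue [D, C, B, J, M, F, A]
Visit D → queue [C, B, J, M, F, A]
Visit C → queue [B, J, M, F, A]
Visit B → queue [J, M, F, A]
Visit J → queue [M, F, A]
Visit M → queue [F, A]
Visit F → queue [A]
Visit A → queue []

N, L, K, I, H, O, G, E, D, C, B, J, M, F, A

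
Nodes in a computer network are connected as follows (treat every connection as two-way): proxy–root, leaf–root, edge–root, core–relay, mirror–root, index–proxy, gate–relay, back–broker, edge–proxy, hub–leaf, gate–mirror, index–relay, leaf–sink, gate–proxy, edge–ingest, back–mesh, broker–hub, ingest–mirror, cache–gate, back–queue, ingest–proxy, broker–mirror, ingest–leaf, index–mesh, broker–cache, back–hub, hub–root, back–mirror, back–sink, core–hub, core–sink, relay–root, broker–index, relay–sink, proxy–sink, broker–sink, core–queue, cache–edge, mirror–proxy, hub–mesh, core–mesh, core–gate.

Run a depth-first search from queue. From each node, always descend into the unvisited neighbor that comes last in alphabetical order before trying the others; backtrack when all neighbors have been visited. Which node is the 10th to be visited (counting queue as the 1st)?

Visit queue
queue → core
core → sink
sink → relay
relay → root
root → proxy
proxy → mirror
mirror → ingest
ingest → leaf
leaf → hub
hub → mesh
mesh → index
index → broker
broker → cache
cache → gate
cache → edge
broker → back

Visit order: queue, core, sink, relay, root, proxy, mirror, ingest, leaf, hub, mesh, index, broker, cache, gate, edge, back

hub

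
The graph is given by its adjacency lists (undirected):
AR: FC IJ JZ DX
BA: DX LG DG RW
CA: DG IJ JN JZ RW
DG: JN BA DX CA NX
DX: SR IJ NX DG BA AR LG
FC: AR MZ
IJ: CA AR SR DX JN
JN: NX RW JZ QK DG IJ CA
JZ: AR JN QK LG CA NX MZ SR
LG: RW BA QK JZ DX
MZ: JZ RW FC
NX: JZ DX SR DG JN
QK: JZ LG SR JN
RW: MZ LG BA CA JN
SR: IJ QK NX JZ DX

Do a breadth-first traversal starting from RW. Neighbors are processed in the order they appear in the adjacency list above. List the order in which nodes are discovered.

RW -> MZ -> LG -> BA -> CA -> JN -> JZ -> FC -> QK -> DX -> DG -> IJ -> NX -> AR -> SR

Visit RW; enqueue MZ, LG, BA, CA, JN → queue [MZ, LG, BA, CA, JN]
Visit MZ; enqueue JZ, FC → queue [LG, BA, CA, JN, JZ, FC]
Visit LG; enqueue QK, DX → queue [BA, CA, JN, JZ, FC, QK, DX]
Visit BA; enqueue DG → queue [CA, JN, JZ, FC, QK, DX, DG]
Visit CA; enqueue IJ → queue [JN, JZ, FC, QK, DX, DG, IJ]
Visit JN; enqueue NX → queue [JZ, FC, QK, DX, DG, IJ, NX]
Visit JZ; enqueue AR, SR → queue [FC, QK, DX, DG, IJ, NX, AR, SR]
Visit FC → queue [QK, DX, DG, IJ, NX, AR, SR]
Visit QK → queue [DX, DG, IJ, NX, AR, SR]
Visit DX → queue [DG, IJ, NX, AR, SR]
Visit DG → queue [IJ, NX, AR, SR]
Visit IJ → queue [NX, AR, SR]
Visit NX → queue [AR, SR]
Visit AR → queue [SR]
Visit SR → queue []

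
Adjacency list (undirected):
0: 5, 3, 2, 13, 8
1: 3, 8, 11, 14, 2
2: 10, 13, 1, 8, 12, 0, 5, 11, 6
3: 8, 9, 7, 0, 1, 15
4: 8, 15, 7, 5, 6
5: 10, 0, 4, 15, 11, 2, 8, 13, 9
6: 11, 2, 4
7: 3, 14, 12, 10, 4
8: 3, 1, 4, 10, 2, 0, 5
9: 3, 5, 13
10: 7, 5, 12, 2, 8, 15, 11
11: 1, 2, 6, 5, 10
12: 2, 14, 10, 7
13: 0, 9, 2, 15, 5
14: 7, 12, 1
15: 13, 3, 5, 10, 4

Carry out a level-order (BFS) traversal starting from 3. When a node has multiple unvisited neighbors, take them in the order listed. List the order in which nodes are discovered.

Visit 3; enqueue 8, 9, 7, 0, 1, 15 → queue [8, 9, 7, 0, 1, 15]
Visit 8; enqueue 4, 10, 2, 5 → queue [9, 7, 0, 1, 15, 4, 10, 2, 5]
Visit 9; enqueue 13 → queue [7, 0, 1, 15, 4, 10, 2, 5, 13]
Visit 7; enqueue 14, 12 → queue [0, 1, 15, 4, 10, 2, 5, 13, 14, 12]
Visit 0 → queue [1, 15, 4, 10, 2, 5, 13, 14, 12]
Visit 1; enqueue 11 → queue [15, 4, 10, 2, 5, 13, 14, 12, 11]
Visit 15 → queue [4, 10, 2, 5, 13, 14, 12, 11]
Visit 4; enqueue 6 → queue [10, 2, 5, 13, 14, 12, 11, 6]
Visit 10 → queue [2, 5, 13, 14, 12, 11, 6]
Visit 2 → queue [5, 13, 14, 12, 11, 6]
Visit 5 → queue [13, 14, 12, 11, 6]
Visit 13 → queue [14, 12, 11, 6]
Visit 14 → queue [12, 11, 6]
Visit 12 → queue [11, 6]
Visit 11 → queue [6]
Visit 6 → queue []

3 -> 8 -> 9 -> 7 -> 0 -> 1 -> 15 -> 4 -> 10 -> 2 -> 5 -> 13 -> 14 -> 12 -> 11 -> 6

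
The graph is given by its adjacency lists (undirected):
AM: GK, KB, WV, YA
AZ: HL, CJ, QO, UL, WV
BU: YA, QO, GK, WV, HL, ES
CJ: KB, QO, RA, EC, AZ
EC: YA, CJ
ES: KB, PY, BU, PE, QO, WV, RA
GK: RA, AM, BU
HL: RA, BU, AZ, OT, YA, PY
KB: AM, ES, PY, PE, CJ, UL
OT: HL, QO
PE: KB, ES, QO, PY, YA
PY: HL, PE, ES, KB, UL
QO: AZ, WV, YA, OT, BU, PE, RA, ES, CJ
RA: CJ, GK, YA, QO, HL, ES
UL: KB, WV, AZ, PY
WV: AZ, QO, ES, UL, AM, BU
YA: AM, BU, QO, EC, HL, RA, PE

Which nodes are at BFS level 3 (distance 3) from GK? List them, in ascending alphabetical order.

AZ, EC, OT, PE, PY, UL

Level 0: GK
Level 1: AM, BU, RA
Level 2: CJ, ES, HL, KB, QO, WV, YA
Level 3: AZ, EC, OT, PE, PY, UL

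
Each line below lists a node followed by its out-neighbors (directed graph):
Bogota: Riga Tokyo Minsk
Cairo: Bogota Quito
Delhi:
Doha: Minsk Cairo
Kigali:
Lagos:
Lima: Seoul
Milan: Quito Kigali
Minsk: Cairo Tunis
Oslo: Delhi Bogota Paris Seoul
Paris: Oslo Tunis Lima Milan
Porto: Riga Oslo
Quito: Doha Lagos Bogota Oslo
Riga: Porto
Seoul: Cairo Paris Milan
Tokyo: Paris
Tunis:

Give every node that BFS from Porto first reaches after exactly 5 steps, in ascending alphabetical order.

Doha, Lagos

Level 0: Porto
Level 1: Oslo, Riga
Level 2: Bogota, Delhi, Paris, Seoul
Level 3: Cairo, Lima, Milan, Minsk, Tokyo, Tunis
Level 4: Kigali, Quito
Level 5: Doha, Lagos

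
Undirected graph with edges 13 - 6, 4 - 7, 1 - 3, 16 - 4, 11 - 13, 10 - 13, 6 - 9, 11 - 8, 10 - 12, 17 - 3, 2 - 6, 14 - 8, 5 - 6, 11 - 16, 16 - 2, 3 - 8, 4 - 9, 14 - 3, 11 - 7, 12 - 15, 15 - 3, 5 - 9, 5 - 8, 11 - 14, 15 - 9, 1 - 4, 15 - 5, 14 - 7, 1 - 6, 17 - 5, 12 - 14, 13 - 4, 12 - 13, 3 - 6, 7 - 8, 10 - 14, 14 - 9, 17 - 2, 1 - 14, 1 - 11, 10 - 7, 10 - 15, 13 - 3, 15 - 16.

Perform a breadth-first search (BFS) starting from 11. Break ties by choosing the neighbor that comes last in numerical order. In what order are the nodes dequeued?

11 -> 16 -> 14 -> 13 -> 8 -> 7 -> 1 -> 15 -> 4 -> 2 -> 12 -> 10 -> 9 -> 3 -> 6 -> 5 -> 17

Visit 11; enqueue 16, 14, 13, 8, 7, 1 → queue [16, 14, 13, 8, 7, 1]
Visit 16; enqueue 15, 4, 2 → queue [14, 13, 8, 7, 1, 15, 4, 2]
Visit 14; enqueue 12, 10, 9, 3 → queue [13, 8, 7, 1, 15, 4, 2, 12, 10, 9, 3]
Visit 13; enqueue 6 → queue [8, 7, 1, 15, 4, 2, 12, 10, 9, 3, 6]
Visit 8; enqueue 5 → queue [7, 1, 15, 4, 2, 12, 10, 9, 3, 6, 5]
Visit 7 → queue [1, 15, 4, 2, 12, 10, 9, 3, 6, 5]
Visit 1 → queue [15, 4, 2, 12, 10, 9, 3, 6, 5]
Visit 15 → queue [4, 2, 12, 10, 9, 3, 6, 5]
Visit 4 → queue [2, 12, 10, 9, 3, 6, 5]
Visit 2; enqueue 17 → queue [12, 10, 9, 3, 6, 5, 17]
Visit 12 → queue [10, 9, 3, 6, 5, 17]
Visit 10 → queue [9, 3, 6, 5, 17]
Visit 9 → queue [3, 6, 5, 17]
Visit 3 → queue [6, 5, 17]
Visit 6 → queue [5, 17]
Visit 5 → queue [17]
Visit 17 → queue []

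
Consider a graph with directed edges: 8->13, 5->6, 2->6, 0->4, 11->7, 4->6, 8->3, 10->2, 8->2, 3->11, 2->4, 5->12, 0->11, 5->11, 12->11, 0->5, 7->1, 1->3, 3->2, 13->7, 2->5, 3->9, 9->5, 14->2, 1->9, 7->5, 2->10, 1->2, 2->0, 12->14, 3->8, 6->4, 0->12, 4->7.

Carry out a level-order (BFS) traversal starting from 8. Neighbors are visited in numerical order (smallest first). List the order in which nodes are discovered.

Visit 8; enqueue 2, 3, 13 → queue [2, 3, 13]
Visit 2; enqueue 0, 4, 5, 6, 10 → queue [3, 13, 0, 4, 5, 6, 10]
Visit 3; enqueue 9, 11 → queue [13, 0, 4, 5, 6, 10, 9, 11]
Visit 13; enqueue 7 → queue [0, 4, 5, 6, 10, 9, 11, 7]
Visit 0; enqueue 12 → queue [4, 5, 6, 10, 9, 11, 7, 12]
Visit 4 → queue [5, 6, 10, 9, 11, 7, 12]
Visit 5 → queue [6, 10, 9, 11, 7, 12]
Visit 6 → queue [10, 9, 11, 7, 12]
Visit 10 → queue [9, 11, 7, 12]
Visit 9 → queue [11, 7, 12]
Visit 11 → queue [7, 12]
Visit 7; enqueue 1 → queue [12, 1]
Visit 12; enqueue 14 → queue [1, 14]
Visit 1 → queue [14]
Visit 14 → queue []

8 -> 2 -> 3 -> 13 -> 0 -> 4 -> 5 -> 6 -> 10 -> 9 -> 11 -> 7 -> 12 -> 1 -> 14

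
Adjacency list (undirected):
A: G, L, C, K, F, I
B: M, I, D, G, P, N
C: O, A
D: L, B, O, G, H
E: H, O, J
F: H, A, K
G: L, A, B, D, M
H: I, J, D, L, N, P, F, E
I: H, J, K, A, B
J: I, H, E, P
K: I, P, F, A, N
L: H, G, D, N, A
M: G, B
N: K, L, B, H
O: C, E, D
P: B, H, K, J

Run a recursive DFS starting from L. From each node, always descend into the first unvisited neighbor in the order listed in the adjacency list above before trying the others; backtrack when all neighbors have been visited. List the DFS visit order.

L -> H -> I -> J -> E -> O -> C -> A -> G -> B -> M -> D -> P -> K -> F -> N

Visit L
L → H
H → I
I → J
J → E
E → O
O → C
C → A
A → G
G → B
B → M
B → D
B → P
P → K
K → F
K → N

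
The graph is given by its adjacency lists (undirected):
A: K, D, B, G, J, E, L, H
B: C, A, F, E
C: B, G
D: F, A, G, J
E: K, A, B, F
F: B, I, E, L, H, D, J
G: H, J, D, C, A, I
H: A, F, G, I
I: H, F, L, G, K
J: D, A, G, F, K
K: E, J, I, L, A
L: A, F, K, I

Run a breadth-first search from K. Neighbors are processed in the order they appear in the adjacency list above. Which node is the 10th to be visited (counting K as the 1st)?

G

Visit K; enqueue E, J, I, L, A → queue [E, J, I, L, A]
Visit E; enqueue B, F → queue [J, I, L, A, B, F]
Visit J; enqueue D, G → queue [I, L, A, B, F, D, G]
Visit I; enqueue H → queue [L, A, B, F, D, G, H]
Visit L → queue [A, B, F, D, G, H]
Visit A → queue [B, F, D, G, H]
Visit B; enqueue C → queue [F, D, G, H, C]
Visit F → queue [D, G, H, C]
Visit D → queue [G, H, C]
Visit G → queue [H, C]
Visit H → queue [C]
Visit C → queue []

Visit order: K, E, J, I, L, A, B, F, D, G, H, C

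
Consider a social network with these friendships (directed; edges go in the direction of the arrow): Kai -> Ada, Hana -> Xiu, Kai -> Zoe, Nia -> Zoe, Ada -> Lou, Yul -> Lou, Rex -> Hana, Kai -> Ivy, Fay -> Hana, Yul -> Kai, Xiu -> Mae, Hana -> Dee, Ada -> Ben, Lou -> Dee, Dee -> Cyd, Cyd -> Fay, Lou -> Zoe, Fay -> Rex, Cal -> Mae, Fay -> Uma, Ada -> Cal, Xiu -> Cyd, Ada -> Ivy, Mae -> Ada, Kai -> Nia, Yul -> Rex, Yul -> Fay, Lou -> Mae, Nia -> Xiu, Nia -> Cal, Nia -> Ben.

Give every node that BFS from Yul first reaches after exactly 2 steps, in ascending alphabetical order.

Ada, Dee, Hana, Ivy, Mae, Nia, Uma, Zoe

Level 0: Yul
Level 1: Fay, Kai, Lou, Rex
Level 2: Ada, Dee, Hana, Ivy, Mae, Nia, Uma, Zoe
Level 3: Ben, Cal, Cyd, Xiu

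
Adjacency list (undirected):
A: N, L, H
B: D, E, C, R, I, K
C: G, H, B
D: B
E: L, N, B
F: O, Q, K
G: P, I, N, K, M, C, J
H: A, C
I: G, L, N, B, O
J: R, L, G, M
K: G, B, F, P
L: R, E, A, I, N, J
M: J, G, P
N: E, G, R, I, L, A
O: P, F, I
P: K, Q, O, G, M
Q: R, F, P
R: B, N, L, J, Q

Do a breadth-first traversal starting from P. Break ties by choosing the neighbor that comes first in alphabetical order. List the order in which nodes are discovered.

Visit P; enqueue G, K, M, O, Q → queue [G, K, M, O, Q]
Visit G; enqueue C, I, J, N → queue [K, M, O, Q, C, I, J, N]
Visit K; enqueue B, F → queue [M, O, Q, C, I, J, N, B, F]
Visit M → queue [O, Q, C, I, J, N, B, F]
Visit O → queue [Q, C, I, J, N, B, F]
Visit Q; enqueue R → queue [C, I, J, N, B, F, R]
Visit C; enqueue H → queue [I, J, N, B, F, R, H]
Visit I; enqueue L → queue [J, N, B, F, R, H, L]
Visit J → queue [N, B, F, R, H, L]
Visit N; enqueue A, E → queue [B, F, R, H, L, A, E]
Visit B; enqueue D → queue [F, R, H, L, A, E, D]
Visit F → queue [R, H, L, A, E, D]
Visit R → queue [H, L, A, E, D]
Visit H → queue [L, A, E, D]
Visit L → queue [A, E, D]
Visit A → queue [E, D]
Visit E → queue [D]
Visit D → queue []

P G K M O Q C I J N B F R H L A E D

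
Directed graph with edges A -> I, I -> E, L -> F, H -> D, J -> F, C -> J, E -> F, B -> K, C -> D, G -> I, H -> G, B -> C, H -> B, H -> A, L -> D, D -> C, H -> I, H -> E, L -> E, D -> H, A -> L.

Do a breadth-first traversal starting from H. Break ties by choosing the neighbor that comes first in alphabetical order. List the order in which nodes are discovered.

H, A, B, D, E, G, I, L, C, K, F, J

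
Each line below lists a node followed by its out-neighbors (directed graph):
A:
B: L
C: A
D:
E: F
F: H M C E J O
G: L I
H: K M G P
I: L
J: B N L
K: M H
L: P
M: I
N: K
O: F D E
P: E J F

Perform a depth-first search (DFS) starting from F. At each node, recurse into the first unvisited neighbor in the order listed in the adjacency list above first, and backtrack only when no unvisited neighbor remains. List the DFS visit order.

F, H, K, M, I, L, P, E, J, B, N, G, C, A, O, D

Visit F
F → H
H → K
K → M
M → I
I → L
L → P
P → E
P → J
J → B
J → N
H → G
F → C
C → A
F → O
O → D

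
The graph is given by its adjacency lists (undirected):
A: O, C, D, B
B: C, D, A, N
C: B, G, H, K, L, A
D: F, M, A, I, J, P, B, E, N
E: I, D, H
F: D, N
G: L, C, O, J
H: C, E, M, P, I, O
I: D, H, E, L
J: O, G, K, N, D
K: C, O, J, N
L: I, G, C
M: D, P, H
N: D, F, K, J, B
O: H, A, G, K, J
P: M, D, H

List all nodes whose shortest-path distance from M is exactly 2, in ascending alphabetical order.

A, B, C, E, F, I, J, N, O

Level 0: M
Level 1: D, H, P
Level 2: A, B, C, E, F, I, J, N, O
Level 3: G, K, L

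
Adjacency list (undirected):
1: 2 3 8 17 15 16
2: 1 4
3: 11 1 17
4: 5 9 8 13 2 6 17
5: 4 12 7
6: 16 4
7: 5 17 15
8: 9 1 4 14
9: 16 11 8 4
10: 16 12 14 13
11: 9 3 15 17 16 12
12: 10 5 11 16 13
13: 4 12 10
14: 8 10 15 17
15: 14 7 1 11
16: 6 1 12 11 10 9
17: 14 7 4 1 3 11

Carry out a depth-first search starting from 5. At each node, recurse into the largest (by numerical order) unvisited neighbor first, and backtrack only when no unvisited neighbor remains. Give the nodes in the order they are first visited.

5 → 12 → 16 → 11 → 17 → 14 → 15 → 7 → 1 → 8 → 9 → 4 → 13 → 10 → 6 → 2 → 3

Visit 5
5 → 12
12 → 16
16 → 11
11 → 17
17 → 14
14 → 15
15 → 7
15 → 1
1 → 8
8 → 9
9 → 4
4 → 13
13 → 10
4 → 6
4 → 2
1 → 3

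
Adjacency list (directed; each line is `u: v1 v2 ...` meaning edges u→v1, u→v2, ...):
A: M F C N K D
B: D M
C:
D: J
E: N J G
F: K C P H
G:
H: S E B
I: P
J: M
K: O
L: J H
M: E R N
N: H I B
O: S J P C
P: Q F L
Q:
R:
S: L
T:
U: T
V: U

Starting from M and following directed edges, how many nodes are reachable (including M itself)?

18

BFS from M visits: M, E, N, R, G, J, B, H, I, D, S, P, L, F, Q, C, K, O
Reachable nodes: 18 of 22 total.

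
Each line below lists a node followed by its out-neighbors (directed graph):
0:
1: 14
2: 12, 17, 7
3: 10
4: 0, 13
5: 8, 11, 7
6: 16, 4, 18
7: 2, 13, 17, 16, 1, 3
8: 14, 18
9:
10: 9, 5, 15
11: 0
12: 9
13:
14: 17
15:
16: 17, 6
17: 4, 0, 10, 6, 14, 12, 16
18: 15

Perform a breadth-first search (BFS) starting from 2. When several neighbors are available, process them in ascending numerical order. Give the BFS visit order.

Visit 2; enqueue 7, 12, 17 → queue [7, 12, 17]
Visit 7; enqueue 1, 3, 13, 16 → queue [12, 17, 1, 3, 13, 16]
Visit 12; enqueue 9 → queue [17, 1, 3, 13, 16, 9]
Visit 17; enqueue 0, 4, 6, 10, 14 → queue [1, 3, 13, 16, 9, 0, 4, 6, 10, 14]
Visit 1 → queue [3, 13, 16, 9, 0, 4, 6, 10, 14]
Visit 3 → queue [13, 16, 9, 0, 4, 6, 10, 14]
Visit 13 → queue [16, 9, 0, 4, 6, 10, 14]
Visit 16 → queue [9, 0, 4, 6, 10, 14]
Visit 9 → queue [0, 4, 6, 10, 14]
Visit 0 → queue [4, 6, 10, 14]
Visit 4 → queue [6, 10, 14]
Visit 6; enqueue 18 → queue [10, 14, 18]
Visit 10; enqueue 5, 15 → queue [14, 18, 5, 15]
Visit 14 → queue [18, 5, 15]
Visit 18 → queue [5, 15]
Visit 5; enqueue 8, 11 → queue [15, 8, 11]
Visit 15 → queue [8, 11]
Visit 8 → queue [11]
Visit 11 → queue []

2, 7, 12, 17, 1, 3, 13, 16, 9, 0, 4, 6, 10, 14, 18, 5, 15, 8, 11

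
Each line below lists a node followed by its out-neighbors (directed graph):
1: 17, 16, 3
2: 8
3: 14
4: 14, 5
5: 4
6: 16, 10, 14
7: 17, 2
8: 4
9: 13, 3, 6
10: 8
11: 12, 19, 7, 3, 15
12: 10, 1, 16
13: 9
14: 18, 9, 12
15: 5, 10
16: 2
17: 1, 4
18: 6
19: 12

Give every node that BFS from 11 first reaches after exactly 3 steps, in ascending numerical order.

4, 8, 9, 18

Level 0: 11
Level 1: 3, 7, 12, 15, 19
Level 2: 1, 2, 5, 10, 14, 16, 17
Level 3: 4, 8, 9, 18
Level 4: 6, 13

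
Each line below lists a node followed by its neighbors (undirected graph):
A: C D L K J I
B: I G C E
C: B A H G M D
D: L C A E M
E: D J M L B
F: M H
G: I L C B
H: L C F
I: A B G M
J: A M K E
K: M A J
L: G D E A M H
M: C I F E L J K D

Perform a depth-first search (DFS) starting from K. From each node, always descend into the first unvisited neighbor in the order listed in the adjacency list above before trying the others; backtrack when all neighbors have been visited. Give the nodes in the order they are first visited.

K, M, C, B, I, A, D, L, G, E, J, H, F

Visit K
K → M
M → C
C → B
B → I
I → A
A → D
D → L
L → G
L → E
E → J
L → H
H → F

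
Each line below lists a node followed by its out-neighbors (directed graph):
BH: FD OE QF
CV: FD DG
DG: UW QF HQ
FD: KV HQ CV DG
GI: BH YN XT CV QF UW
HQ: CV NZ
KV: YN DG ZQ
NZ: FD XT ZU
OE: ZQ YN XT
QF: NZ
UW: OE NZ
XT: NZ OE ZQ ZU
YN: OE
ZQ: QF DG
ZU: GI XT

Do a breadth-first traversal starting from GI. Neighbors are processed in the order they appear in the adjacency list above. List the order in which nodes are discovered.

Visit GI; enqueue BH, YN, XT, CV, QF, UW → queue [BH, YN, XT, CV, QF, UW]
Visit BH; enqueue FD, OE → queue [YN, XT, CV, QF, UW, FD, OE]
Visit YN → queue [XT, CV, QF, UW, FD, OE]
Visit XT; enqueue NZ, ZQ, ZU → queue [CV, QF, UW, FD, OE, NZ, ZQ, ZU]
Visit CV; enqueue DG → queue [QF, UW, FD, OE, NZ, ZQ, ZU, DG]
Visit QF → queue [UW, FD, OE, NZ, ZQ, ZU, DG]
Visit UW → queue [FD, OE, NZ, ZQ, ZU, DG]
Visit FD; enqueue KV, HQ → queue [OE, NZ, ZQ, ZU, DG, KV, HQ]
Visit OE → queue [NZ, ZQ, ZU, DG, KV, HQ]
Visit NZ → queue [ZQ, ZU, DG, KV, HQ]
Visit ZQ → queue [ZU, DG, KV, HQ]
Visit ZU → queue [DG, KV, HQ]
Visit DG → queue [KV, HQ]
Visit KV → queue [HQ]
Visit HQ → queue []

GI, BH, YN, XT, CV, QF, UW, FD, OE, NZ, ZQ, ZU, DG, KV, HQ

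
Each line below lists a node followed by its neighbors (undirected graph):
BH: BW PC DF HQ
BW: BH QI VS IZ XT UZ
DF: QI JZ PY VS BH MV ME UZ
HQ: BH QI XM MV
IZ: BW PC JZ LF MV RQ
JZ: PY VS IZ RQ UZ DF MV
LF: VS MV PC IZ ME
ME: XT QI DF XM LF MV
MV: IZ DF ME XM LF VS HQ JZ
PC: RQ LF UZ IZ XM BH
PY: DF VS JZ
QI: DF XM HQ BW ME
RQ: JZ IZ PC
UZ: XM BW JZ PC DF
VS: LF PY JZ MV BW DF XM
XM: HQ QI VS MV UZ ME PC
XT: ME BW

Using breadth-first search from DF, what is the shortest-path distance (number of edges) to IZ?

2

Level 0: DF
Level 1: BH, JZ, ME, MV, PY, QI, UZ, VS
Level 2: BW, HQ, IZ, LF, PC, RQ, XM, XT
IZ first appears at level 2.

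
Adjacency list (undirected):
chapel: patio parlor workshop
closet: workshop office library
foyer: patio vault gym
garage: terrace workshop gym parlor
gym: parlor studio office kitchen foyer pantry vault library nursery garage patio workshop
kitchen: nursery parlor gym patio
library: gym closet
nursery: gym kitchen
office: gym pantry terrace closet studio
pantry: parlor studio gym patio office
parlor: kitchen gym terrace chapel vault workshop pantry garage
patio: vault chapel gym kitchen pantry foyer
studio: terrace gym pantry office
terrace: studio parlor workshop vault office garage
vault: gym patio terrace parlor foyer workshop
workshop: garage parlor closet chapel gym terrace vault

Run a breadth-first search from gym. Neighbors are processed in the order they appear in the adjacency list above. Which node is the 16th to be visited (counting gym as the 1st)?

closet

Visit gym; enqueue parlor, studio, office, kitchen, foyer, pantry, vault, library, nursery, garage, patio, workshop → queue [parlor, studio, office, kitchen, foyer, pantry, vault, library, nursery, garage, patio, workshop]
Visit parlor; enqueue terrace, chapel → queue [studio, office, kitchen, foyer, pantry, vault, library, nursery, garage, patio, workshop, terrace, chapel]
Visit studio → queue [office, kitchen, foyer, pantry, vault, library, nursery, garage, patio, workshop, terrace, chapel]
Visit office; enqueue closet → queue [kitchen, foyer, pantry, vault, library, nursery, garage, patio, workshop, terrace, chapel, closet]
Visit kitchen → queue [foyer, pantry, vault, library, nursery, garage, patio, workshop, terrace, chapel, closet]
Visit foyer → queue [pantry, vault, library, nursery, garage, patio, workshop, terrace, chapel, closet]
Visit pantry → queue [vault, library, nursery, garage, patio, workshop, terrace, chapel, closet]
Visit vault → queue [library, nursery, garage, patio, workshop, terrace, chapel, closet]
Visit library → queue [nursery, garage, patio, workshop, terrace, chapel, closet]
Visit nursery → queue [garage, patio, workshop, terrace, chapel, closet]
Visit garage → queue [patio, workshop, terrace, chapel, closet]
Visit patio → queue [workshop, terrace, chapel, closet]
Visit workshop → queue [terrace, chapel, closet]
Visit terrace → queue [chapel, closet]
Visit chapel → queue [closet]
Visit closet → queue []

Visit order: gym, parlor, studio, office, kitchen, foyer, pantry, vault, library, nursery, garage, patio, workshop, terrace, chapel, closet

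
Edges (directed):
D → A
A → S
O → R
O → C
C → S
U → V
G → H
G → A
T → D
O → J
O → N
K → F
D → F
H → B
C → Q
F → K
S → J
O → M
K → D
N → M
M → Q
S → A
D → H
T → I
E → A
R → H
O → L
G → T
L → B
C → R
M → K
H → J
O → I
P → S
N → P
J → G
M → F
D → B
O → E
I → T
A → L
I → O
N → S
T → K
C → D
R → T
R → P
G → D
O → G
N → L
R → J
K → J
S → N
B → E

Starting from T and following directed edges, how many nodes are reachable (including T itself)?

20

BFS from T visits: T, K, I, D, J, F, O, H, B, A, G, R, N, M, L, E, C, S, P, Q
Reachable nodes: 20 of 22 total.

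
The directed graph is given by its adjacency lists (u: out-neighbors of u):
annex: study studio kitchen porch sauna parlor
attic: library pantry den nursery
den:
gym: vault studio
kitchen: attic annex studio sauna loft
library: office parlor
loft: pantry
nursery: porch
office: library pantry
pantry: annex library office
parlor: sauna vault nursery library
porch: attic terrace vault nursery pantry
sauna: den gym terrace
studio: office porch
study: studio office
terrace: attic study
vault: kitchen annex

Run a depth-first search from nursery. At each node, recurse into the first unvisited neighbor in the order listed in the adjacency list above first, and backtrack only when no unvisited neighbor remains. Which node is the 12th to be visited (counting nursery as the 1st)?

den

Visit nursery
nursery → porch
porch → attic
attic → library
library → office
office → pantry
pantry → annex
annex → study
study → studio
annex → kitchen
kitchen → sauna
sauna → den
sauna → gym
gym → vault
sauna → terrace
kitchen → loft
annex → parlor

Visit order: nursery, porch, attic, library, office, pantry, annex, study, studio, kitchen, sauna, den, gym, vault, terrace, loft, parlor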